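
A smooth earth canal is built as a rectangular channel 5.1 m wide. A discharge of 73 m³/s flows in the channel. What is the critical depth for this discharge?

y_c = 2.75 m

For a rectangular channel, critical depth y_c = (q²/g)^(1/3) where q = Q/b = 73/5.1 = 14.31 m²/s.
So y_c = (14.31²/9.81)^(1/3) = 2.75 m.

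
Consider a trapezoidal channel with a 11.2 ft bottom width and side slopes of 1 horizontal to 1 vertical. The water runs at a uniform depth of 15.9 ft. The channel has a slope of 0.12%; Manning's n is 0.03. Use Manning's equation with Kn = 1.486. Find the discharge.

With bottom width b = 11.2 ft and side slope z = 1: A = (b + zy)y = (11.2 + 1×15.9)×15.9 = 430.9 ft²; P = b + 2y√(1+z²) = 11.2 + 2×15.9×1.414 = 56.17 ft.
Hydraulic radius R = A/P = 430.9/56.17 = 7.671 ft.
Manning's equation: Q = (1.486/n) A R^(2/3) S^(1/2) = (1.486/0.03) × 430.9 × 7.671^(2/3) × 0.0012^(1/2) = 2880 ft³/s.

Q = 2880 ft³/s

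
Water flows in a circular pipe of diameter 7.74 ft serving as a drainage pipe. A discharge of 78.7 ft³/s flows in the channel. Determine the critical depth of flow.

y_c = 2.2 ft

At critical depth, Q² T / (g A³) = 1, i.e. A³/T = Q²/g = 78.7²/32.2 = 192.4.
Trying y = 2.73 ft: A³/T = 441.1 — too large.
Trying y = 1.7 ft: A³/T = 70.05 — too small.
Trying y = 2.2 ft: A³/T = 191.3 — ≈ 192.4.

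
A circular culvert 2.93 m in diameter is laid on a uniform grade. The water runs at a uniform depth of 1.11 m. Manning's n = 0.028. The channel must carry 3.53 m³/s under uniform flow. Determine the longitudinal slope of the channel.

For a circular section of diameter D = 2.93 m at depth y = 1.11 m, the central angle is θ = 2 arccos(1 − 2y/D) = 2.652 rad. Then A = (D²/8)(θ − sin θ) = 2.341 m² and P = Dθ/2 = 3.885 m.
Hydraulic radius R = A/P = 2.341/3.885 = 0.6026 m.
From Manning's equation, S = [nQ / (1 A R^(2/3))]² = [0.028 × 3.53 / (1 × 2.341 × 0.6026^(2/3))]² = 0.0035.

S = 0.0035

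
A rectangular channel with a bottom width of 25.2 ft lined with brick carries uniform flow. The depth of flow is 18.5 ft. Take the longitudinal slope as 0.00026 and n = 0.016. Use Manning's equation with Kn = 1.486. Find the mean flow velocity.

V = 5.74 ft/s

Flow area A = b·y = 25.2 × 18.5 = 466.2 ft². Wetted perimeter P = b + 2y = 25.2 + 2×18.5 = 62.2 ft.
Hydraulic radius R = A/P = 466.2/62.2 = 7.495 ft.
From Manning's equation, V = (1.486/n) R^(2/3) S^(1/2) = (1.486/0.016) × 7.495^(2/3) × 0.00026^(1/2) = 5.74 ft/s.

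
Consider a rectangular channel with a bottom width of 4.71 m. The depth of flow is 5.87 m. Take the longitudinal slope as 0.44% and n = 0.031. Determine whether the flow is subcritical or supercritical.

Flow area A = b·y = 4.71 × 5.87 = 27.65 m². Wetted perimeter P = b + 2y = 4.71 + 2×5.87 = 16.45 m.
Hydraulic radius R = A/P = 27.65/16.45 = 1.681 m.
V = (1/n) R^(2/3) √S = (1/0.031) × 1.681^(2/3) × √0.0044 = 3.025 m/s. Hydraulic depth D_h = A/T = 27.65/4.71 = 5.87 m.
Froude number Fr = V/√(g·D_h) = 3.025/√(9.81×5.87) = 0.399, which is less than 1, so the flow is subcritical.

subcritical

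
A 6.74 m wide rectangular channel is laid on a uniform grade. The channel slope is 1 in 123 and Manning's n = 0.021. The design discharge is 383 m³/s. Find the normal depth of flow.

Manning's equation rearranged: A R^(2/3) = nQ / (1·√S) = 0.021 × 383 / (√0.00813) = 89.2.
At y = 8.16 m: A R^(2/3) = 98.18 — over.
At y = 7.53 m: A R^(2/3) = 89.15 — close enough.

y_n = 7.53 m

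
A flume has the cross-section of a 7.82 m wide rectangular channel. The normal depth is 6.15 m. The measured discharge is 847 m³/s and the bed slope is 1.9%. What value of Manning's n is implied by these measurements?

n = 0.014

Flow area A = b·y = 7.82 × 6.15 = 48.09 m². Wetted perimeter P = b + 2y = 7.82 + 2×6.15 = 20.12 m.
Hydraulic radius R = A/P = 48.09/20.12 = 2.39 m.
Rearranging Manning's equation: n = (1/Q) A R^(2/3) S^(1/2) = (1/847) × 48.09 × 2.39^(2/3) × √0.019 = 0.014.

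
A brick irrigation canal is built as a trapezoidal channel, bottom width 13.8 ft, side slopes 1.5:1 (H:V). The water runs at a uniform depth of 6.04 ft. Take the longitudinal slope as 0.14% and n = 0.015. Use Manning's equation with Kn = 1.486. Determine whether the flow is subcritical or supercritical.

With bottom width b = 13.8 ft and side slope z = 1.5: A = (b + zy)y = (13.8 + 1.5×6.04)×6.04 = 138.1 ft²; P = b + 2y√(1+z²) = 13.8 + 2×6.04×1.803 = 35.58 ft.
Hydraulic radius R = A/P = 138.1/35.58 = 3.881 ft.
V = (1.486/n) R^(2/3) √S = (1.486/0.015) × 3.881^(2/3) × √0.0014 = 9.154 ft/s. Hydraulic depth D_h = A/T = 138.1/31.92 = 4.326 ft.
Froude number Fr = V/√(g·D_h) = 9.154/√(32.2×4.326) = 0.776, which is less than 1, so the flow is subcritical.

subcritical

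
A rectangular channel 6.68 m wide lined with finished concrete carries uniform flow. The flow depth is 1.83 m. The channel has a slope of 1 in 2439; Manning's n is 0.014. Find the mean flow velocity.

V = 1.62 m/s

Flow area A = b·y = 6.68 × 1.83 = 12.22 m². Wetted perimeter P = b + 2y = 6.68 + 2×1.83 = 10.34 m.
Hydraulic radius R = A/P = 12.22/10.34 = 1.182 m.
From Manning's equation, V = (1/n) R^(2/3) S^(1/2) = (1/0.014) × 1.182^(2/3) × 0.00041^(1/2) = 1.62 m/s.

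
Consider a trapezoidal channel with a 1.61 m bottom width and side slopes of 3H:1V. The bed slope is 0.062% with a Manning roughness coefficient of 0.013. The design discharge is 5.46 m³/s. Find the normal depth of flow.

y_n = 0.948 m

Manning's equation rearranged: A R^(2/3) = nQ / (1·√S) = 0.013 × 5.46 / (√0.00062) = 2.851.
Try y = 1.17 m: A R^(2/3) = 4.563 — high.
Try y = 0.831 m: A R^(2/3) = 2.138 — low.
Try y = 0.948 m: A R^(2/3) = 2.852 — close enough.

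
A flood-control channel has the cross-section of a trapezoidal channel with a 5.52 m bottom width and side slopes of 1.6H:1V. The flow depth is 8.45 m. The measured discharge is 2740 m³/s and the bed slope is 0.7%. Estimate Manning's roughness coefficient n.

n = 0.013

With bottom width b = 5.52 m and side slope z = 1.6: A = (b + zy)y = (5.52 + 1.6×8.45)×8.45 = 160.9 m²; P = b + 2y√(1+z²) = 5.52 + 2×8.45×1.887 = 37.41 m.
Hydraulic radius R = A/P = 160.9/37.41 = 4.301 m.
Rearranging Manning's equation: n = (1/Q) A R^(2/3) S^(1/2) = (1/2740) × 160.9 × 4.301^(2/3) × √0.007 = 0.013.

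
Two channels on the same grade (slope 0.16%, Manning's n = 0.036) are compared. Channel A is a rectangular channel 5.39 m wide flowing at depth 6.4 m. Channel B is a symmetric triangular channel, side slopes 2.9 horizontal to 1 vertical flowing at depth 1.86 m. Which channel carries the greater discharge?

Channel A: Flow area A = b·y = 5.39 × 6.4 = 34.5 m². Wetted perimeter P = b + 2y = 5.39 + 2×6.4 = 18.19 m. Hydraulic radius R = A/P = 34.5/18.19 = 1.896 m. Q_A = (1/0.036)·34.5·1.896^(2/3)·√0.0016 = 58.72 m³/s.
Channel B: For a triangular section with side slope z = 2.9: A = zy² = 2.9×1.86² = 10.03 m²; P = 2y√(1+z²) = 2×1.86×3.068 = 11.41 m. Hydraulic radius R = A/P = 10.03/11.41 = 0.8792 m. Q_B = (1/0.036)·10.03·0.8792^(2/3)·√0.0016 = 10.23 m³/s.
Q_A = 58.72 m³/s vs Q_B = 10.23 m³/s, so channel A carries more.

channel A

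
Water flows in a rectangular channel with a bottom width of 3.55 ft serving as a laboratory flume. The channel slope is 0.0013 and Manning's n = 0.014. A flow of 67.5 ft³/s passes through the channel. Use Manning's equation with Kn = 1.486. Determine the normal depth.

y_n = 4.27 ft

Manning's equation rearranged: A R^(2/3) = nQ / (1.486·√S) = 0.014 × 67.5 / (1.486 × √0.0013) = 17.64.
Try y = 5.42 ft: A R^(2/3) = 23.35 — high.
Try y = 3.38 ft: A R^(2/3) = 13.28 — low.
Try y = 4.27 ft: A R^(2/3) = 17.63 — close enough.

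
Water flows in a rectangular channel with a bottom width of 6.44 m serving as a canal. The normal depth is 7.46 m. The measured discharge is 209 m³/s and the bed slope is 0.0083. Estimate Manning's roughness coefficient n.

Flow area A = b·y = 6.44 × 7.46 = 48.04 m². Wetted perimeter P = b + 2y = 6.44 + 2×7.46 = 21.36 m.
Hydraulic radius R = A/P = 48.04/21.36 = 2.249 m.
Rearranging Manning's equation: n = (1/Q) A R^(2/3) S^(1/2) = (1/209) × 48.04 × 2.249^(2/3) × √0.0083 = 0.036.

n = 0.036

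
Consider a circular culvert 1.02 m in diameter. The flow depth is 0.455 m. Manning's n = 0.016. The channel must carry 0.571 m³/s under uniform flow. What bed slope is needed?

S = 0.0046

For a circular section of diameter D = 1.02 m at depth y = 0.455 m, the central angle is θ = 2 arccos(1 − 2y/D) = 2.925 rad. Then A = (D²/8)(θ − sin θ) = 0.3526 m² and P = Dθ/2 = 1.492 m.
Hydraulic radius R = A/P = 0.3526/1.492 = 0.2363 m.
From Manning's equation, S = [nQ / (1 A R^(2/3))]² = [0.016 × 0.571 / (1 × 0.3526 × 0.2363^(2/3))]² = 0.0046.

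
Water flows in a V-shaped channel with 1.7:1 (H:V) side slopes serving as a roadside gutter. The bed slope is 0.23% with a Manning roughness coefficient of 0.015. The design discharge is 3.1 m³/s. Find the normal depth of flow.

y_n = 1 m

Manning's equation rearranged: A R^(2/3) = nQ / (1·√S) = 0.015 × 3.1 / (√0.0023) = 0.9696.
At y = 1.25 m: A R^(2/3) = 1.759 — over.
At y = 0.853 m: A R^(2/3) = 0.6348 — short.
At y = 1 m: A R^(2/3) = 0.9699 — ≈ 0.9696.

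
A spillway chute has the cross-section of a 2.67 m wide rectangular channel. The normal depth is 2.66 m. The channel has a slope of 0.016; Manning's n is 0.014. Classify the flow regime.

Flow area A = b·y = 2.67 × 2.66 = 7.102 m². Wetted perimeter P = b + 2y = 2.67 + 2×2.66 = 7.99 m.
Hydraulic radius R = A/P = 7.102/7.99 = 0.8889 m.
V = (1/n) R^(2/3) √S = (1/0.014) × 0.8889^(2/3) × √0.016 = 8.353 m/s. Hydraulic depth D_h = A/T = 7.102/2.67 = 2.66 m.
Froude number Fr = V/√(g·D_h) = 8.353/√(9.81×2.66) = 1.64, which is greater than 1, so the flow is supercritical.

supercritical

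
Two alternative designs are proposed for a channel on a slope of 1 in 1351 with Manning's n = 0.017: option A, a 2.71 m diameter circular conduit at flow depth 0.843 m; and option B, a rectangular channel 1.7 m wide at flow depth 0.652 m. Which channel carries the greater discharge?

channel A

Channel A: For a circular section of diameter D = 2.71 m at depth y = 0.843 m, the central angle is θ = 2 arccos(1 − 2y/D) = 2.367 rad. Then A = (D²/8)(θ − sin θ) = 1.53 m² and P = Dθ/2 = 3.207 m. Hydraulic radius R = A/P = 1.53/3.207 = 0.4772 m. Q_A = (1/0.017)·1.53·0.4772^(2/3)·√0.0007402 = 1.496 m³/s.
Channel B: Flow area A = b·y = 1.7 × 0.652 = 1.108 m². Wetted perimeter P = b + 2y = 1.7 + 2×0.652 = 3.004 m. Hydraulic radius R = A/P = 1.108/3.004 = 0.369 m. Q_B = (1/0.017)·1.108·0.369^(2/3)·√0.0007402 = 0.9125 m³/s.
Q_A = 1.496 m³/s vs Q_B = 0.9125 m³/s, so channel A carries more.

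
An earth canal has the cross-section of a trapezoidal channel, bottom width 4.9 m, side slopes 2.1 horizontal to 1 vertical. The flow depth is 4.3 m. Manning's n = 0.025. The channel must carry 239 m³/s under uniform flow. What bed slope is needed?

S = 0.00309

With bottom width b = 4.9 m and side slope z = 2.1: A = (b + zy)y = (4.9 + 2.1×4.3)×4.3 = 59.9 m²; P = b + 2y√(1+z²) = 4.9 + 2×4.3×2.326 = 24.9 m.
Hydraulic radius R = A/P = 59.9/24.9 = 2.405 m.
From Manning's equation, S = [nQ / (1 A R^(2/3))]² = [0.025 × 239 / (1 × 59.9 × 2.405^(2/3))]² = 0.00309.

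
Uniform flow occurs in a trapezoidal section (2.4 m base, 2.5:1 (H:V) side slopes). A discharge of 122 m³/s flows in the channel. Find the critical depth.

y_c = 3.01 m

At critical depth, Q² T / (g A³) = 1, i.e. A³/T = Q²/g = 122²/9.81 = 1517.
At y = 3.67 m: A³/T = 3694 — high.
At y = 2.1 m: A³/T = 321.4 — low.
At y = 3.01 m: A³/T = 1528 — ≈ 1517.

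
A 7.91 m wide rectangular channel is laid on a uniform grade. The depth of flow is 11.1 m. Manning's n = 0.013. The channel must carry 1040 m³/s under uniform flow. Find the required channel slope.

Flow area A = b·y = 7.91 × 11.1 = 87.8 m². Wetted perimeter P = b + 2y = 7.91 + 2×11.1 = 30.11 m.
Hydraulic radius R = A/P = 87.8/30.11 = 2.916 m.
From Manning's equation, S = [nQ / (1 A R^(2/3))]² = [0.013 × 1040 / (1 × 87.8 × 2.916^(2/3))]² = 0.00569.

S = 0.00569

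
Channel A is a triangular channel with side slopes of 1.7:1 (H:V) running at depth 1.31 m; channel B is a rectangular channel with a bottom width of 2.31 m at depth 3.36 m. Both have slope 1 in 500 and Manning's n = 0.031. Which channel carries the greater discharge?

channel B

Channel A: For a triangular section with side slope z = 1.7: A = zy² = 1.7×1.31² = 2.917 m²; P = 2y√(1+z²) = 2×1.31×1.972 = 5.167 m. Hydraulic radius R = A/P = 2.917/5.167 = 0.5646 m. Q_A = (1/0.031)·2.917·0.5646^(2/3)·√0.002 = 2.875 m³/s.
Channel B: Flow area A = b·y = 2.31 × 3.36 = 7.762 m². Wetted perimeter P = b + 2y = 2.31 + 2×3.36 = 9.03 m. Hydraulic radius R = A/P = 7.762/9.03 = 0.8595 m. Q_B = (1/0.031)·7.762·0.8595^(2/3)·√0.002 = 10.12 m³/s.
Q_A = 2.875 m³/s vs Q_B = 10.12 m³/s, so channel B carries more.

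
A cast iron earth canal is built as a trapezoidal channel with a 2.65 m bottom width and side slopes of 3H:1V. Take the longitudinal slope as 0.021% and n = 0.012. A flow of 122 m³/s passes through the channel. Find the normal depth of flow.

Manning's equation rearranged: A R^(2/3) = nQ / (1·√S) = 0.012 × 122 / (√0.00021) = 101.
At y = 4.94 m: A R^(2/3) = 160.9 — over.
At y = 4.08 m: A R^(2/3) = 100.7 — ≈ 101.

y_n = 4.08 m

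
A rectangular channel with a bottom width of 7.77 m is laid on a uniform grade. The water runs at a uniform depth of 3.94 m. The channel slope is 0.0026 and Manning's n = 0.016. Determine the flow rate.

Flow area A = b·y = 7.77 × 3.94 = 30.61 m². Wetted perimeter P = b + 2y = 7.77 + 2×3.94 = 15.65 m.
Hydraulic radius R = A/P = 30.61/15.65 = 1.956 m.
Manning's equation: Q = (1/n) A R^(2/3) S^(1/2) = (1/0.016) × 30.61 × 1.956^(2/3) × 0.0026^(1/2) = 153 m³/s.

Q = 153 m³/s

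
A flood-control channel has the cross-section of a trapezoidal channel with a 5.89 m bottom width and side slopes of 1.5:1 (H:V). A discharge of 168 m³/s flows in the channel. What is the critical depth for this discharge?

y_c = 3.29 m

At critical depth, Q² T / (g A³) = 1, i.e. A³/T = Q²/g = 168²/9.81 = 2877.
At y = 2.89 m: A³/T = 1772 — too small.
At y = 4.1 m: A³/T = 6613 — too large.
At y = 3.29 m: A³/T = 2866 — matches.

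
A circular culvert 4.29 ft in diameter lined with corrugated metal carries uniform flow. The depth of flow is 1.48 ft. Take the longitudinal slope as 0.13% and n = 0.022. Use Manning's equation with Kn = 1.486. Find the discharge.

For a circular section of diameter D = 4.29 ft at depth y = 1.48 ft, the central angle is θ = 2 arccos(1 − 2y/D) = 2.511 rad. Then A = (D²/8)(θ − sin θ) = 4.421 ft² and P = Dθ/2 = 5.386 ft.
Hydraulic radius R = A/P = 4.421/5.386 = 0.8207 ft.
Manning's equation: Q = (1.486/n) A R^(2/3) S^(1/2) = (1.486/0.022) × 4.421 × 0.8207^(2/3) × 0.0013^(1/2) = 9.44 ft³/s.

Q = 9.44 ft³/s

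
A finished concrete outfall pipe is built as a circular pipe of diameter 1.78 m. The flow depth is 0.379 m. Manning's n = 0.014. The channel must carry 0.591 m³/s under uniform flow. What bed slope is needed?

For a circular section of diameter D = 1.78 m at depth y = 0.379 m, the central angle is θ = 2 arccos(1 − 2y/D) = 1.918 rad. Then A = (D²/8)(θ − sin θ) = 0.3874 m² and P = Dθ/2 = 1.707 m.
Hydraulic radius R = A/P = 0.3874/1.707 = 0.2269 m.
From Manning's equation, S = [nQ / (1 A R^(2/3))]² = [0.014 × 0.591 / (1 × 0.3874 × 0.2269^(2/3))]² = 0.0033.

S = 0.0033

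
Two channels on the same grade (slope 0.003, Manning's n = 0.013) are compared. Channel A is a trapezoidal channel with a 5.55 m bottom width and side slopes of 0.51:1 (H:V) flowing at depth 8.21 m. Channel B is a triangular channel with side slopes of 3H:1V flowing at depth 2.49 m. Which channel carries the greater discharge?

Channel A: With bottom width b = 5.55 m and side slope z = 0.51: A = (b + zy)y = (5.55 + 0.51×8.21)×8.21 = 79.94 m²; P = b + 2y√(1+z²) = 5.55 + 2×8.21×1.123 = 23.98 m. Hydraulic radius R = A/P = 79.94/23.98 = 3.333 m. Q_A = (1/0.013)·79.94·3.333^(2/3)·√0.003 = 751.6 m³/s.
Channel B: For a triangular section with side slope z = 3: A = zy² = 3×2.49² = 18.6 m²; P = 2y√(1+z²) = 2×2.49×3.162 = 15.75 m. Hydraulic radius R = A/P = 18.6/15.75 = 1.181 m. Q_B = (1/0.013)·18.6·1.181^(2/3)·√0.003 = 87.57 m³/s.
Q_A = 751.6 m³/s vs Q_B = 87.57 m³/s, so channel A carries more.

channel A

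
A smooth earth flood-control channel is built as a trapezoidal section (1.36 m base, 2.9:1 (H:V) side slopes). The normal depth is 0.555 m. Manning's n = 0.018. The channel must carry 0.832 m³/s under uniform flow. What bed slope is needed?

With bottom width b = 1.36 m and side slope z = 2.9: A = (b + zy)y = (1.36 + 2.9×0.555)×0.555 = 1.648 m²; P = b + 2y√(1+z²) = 1.36 + 2×0.555×3.068 = 4.765 m.
Hydraulic radius R = A/P = 1.648/4.765 = 0.3459 m.
From Manning's equation, S = [nQ / (1 A R^(2/3))]² = [0.018 × 0.832 / (1 × 1.648 × 0.3459^(2/3))]² = 0.00034.

S = 0.00034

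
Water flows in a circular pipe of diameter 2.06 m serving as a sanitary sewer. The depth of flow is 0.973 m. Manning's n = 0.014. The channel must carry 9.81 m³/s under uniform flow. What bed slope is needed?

S = 0.02

For a circular section of diameter D = 2.06 m at depth y = 0.973 m, the central angle is θ = 2 arccos(1 − 2y/D) = 3.031 rad. Then A = (D²/8)(θ − sin θ) = 1.549 m² and P = Dθ/2 = 3.122 m.
Hydraulic radius R = A/P = 1.549/3.122 = 0.4962 m.
From Manning's equation, S = [nQ / (1 A R^(2/3))]² = [0.014 × 9.81 / (1 × 1.549 × 0.4962^(2/3))]² = 0.02.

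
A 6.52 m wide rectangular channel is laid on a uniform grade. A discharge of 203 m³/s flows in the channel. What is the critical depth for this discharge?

For a rectangular channel, critical depth y_c = (q²/g)^(1/3) where q = Q/b = 203/6.52 = 31.13 m²/s.
So y_c = (31.13²/9.81)^(1/3) = 4.62 m.

y_c = 4.62 m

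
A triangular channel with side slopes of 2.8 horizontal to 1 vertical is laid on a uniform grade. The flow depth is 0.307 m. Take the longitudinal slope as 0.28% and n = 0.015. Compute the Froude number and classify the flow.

For a triangular section with side slope z = 2.8: A = zy² = 2.8×0.307² = 0.2639 m²; P = 2y√(1+z²) = 2×0.307×2.973 = 1.826 m.
Hydraulic radius R = A/P = 0.2639/1.826 = 0.1446 m.
V = (1/n) R^(2/3) √S = (1/0.015) × 0.1446^(2/3) × √0.0028 = 0.9717 m/s. Hydraulic depth D_h = A/T = 0.2639/1.719 = 0.1535 m.
Froude number Fr = V/√(g·D_h) = 0.9717/√(9.81×0.1535) = 0.792, which is less than 1, so the flow is subcritical.

subcritical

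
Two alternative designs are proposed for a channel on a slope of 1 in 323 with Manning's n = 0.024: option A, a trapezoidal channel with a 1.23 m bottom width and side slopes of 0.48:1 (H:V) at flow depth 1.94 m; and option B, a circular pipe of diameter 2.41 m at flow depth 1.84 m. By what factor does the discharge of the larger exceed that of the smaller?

1.15

Channel A: With bottom width b = 1.23 m and side slope z = 0.48: A = (b + zy)y = (1.23 + 0.48×1.94)×1.94 = 4.193 m²; P = b + 2y√(1+z²) = 1.23 + 2×1.94×1.109 = 5.534 m. Hydraulic radius R = A/P = 4.193/5.534 = 0.7577 m. Q_A = (1/0.024)·4.193·0.7577^(2/3)·√0.003096 = 8.079 m³/s.
Channel B: For a circular section of diameter D = 2.41 m at depth y = 1.84 m, the central angle is θ = 2 arccos(1 − 2y/D) = 4.252 rad. Then A = (D²/8)(θ − sin θ) = 3.737 m² and P = Dθ/2 = 5.123 m. Hydraulic radius R = A/P = 3.737/5.123 = 0.7294 m. Q_B = (1/0.024)·3.737·0.7294^(2/3)·√0.003096 = 7.021 m³/s.
The larger discharge is 8.079 m³/s and the smaller is 7.021 m³/s; the ratio is 1.15.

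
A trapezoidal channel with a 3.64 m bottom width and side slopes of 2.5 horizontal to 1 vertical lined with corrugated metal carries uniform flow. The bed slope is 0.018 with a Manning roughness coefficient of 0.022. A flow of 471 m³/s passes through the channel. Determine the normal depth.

Manning's equation rearranged: A R^(2/3) = nQ / (1·√S) = 0.022 × 471 / (√0.018) = 77.23.
Trying y = 4.32 m: A R^(2/3) = 109.3 — over.
Trying y = 3.72 m: A R^(2/3) = 77.26 — matches.

y_n = 3.72 m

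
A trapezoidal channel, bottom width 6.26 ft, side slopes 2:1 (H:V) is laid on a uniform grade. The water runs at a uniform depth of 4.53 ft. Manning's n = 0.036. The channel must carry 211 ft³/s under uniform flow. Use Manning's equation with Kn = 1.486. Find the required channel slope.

S = 0.0015

With bottom width b = 6.26 ft and side slope z = 2: A = (b + zy)y = (6.26 + 2×4.53)×4.53 = 69.4 ft²; P = b + 2y√(1+z²) = 6.26 + 2×4.53×2.236 = 26.52 ft.
Hydraulic radius R = A/P = 69.4/26.52 = 2.617 ft.
From Manning's equation, S = [nQ / (1.486 A R^(2/3))]² = [0.036 × 211 / (1.486 × 69.4 × 2.617^(2/3))]² = 0.0015.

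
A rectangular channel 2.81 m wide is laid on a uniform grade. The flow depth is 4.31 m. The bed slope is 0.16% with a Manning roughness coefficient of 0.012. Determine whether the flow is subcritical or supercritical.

Flow area A = b·y = 2.81 × 4.31 = 12.11 m². Wetted perimeter P = b + 2y = 2.81 + 2×4.31 = 11.43 m.
Hydraulic radius R = A/P = 12.11/11.43 = 1.06 m.
V = (1/n) R^(2/3) √S = (1/0.012) × 1.06^(2/3) × √0.0016 = 3.464 m/s. Hydraulic depth D_h = A/T = 12.11/2.81 = 4.31 m.
Froude number Fr = V/√(g·D_h) = 3.464/√(9.81×4.31) = 0.533, which is less than 1, so the flow is subcritical.

subcritical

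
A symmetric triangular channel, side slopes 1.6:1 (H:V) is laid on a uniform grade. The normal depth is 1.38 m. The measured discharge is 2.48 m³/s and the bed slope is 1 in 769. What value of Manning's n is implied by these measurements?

n = 0.031

For a triangular section with side slope z = 1.6: A = zy² = 1.6×1.38² = 3.047 m²; P = 2y√(1+z²) = 2×1.38×1.887 = 5.208 m.
Hydraulic radius R = A/P = 3.047/5.208 = 0.5851 m.
Rearranging Manning's equation: n = (1/Q) A R^(2/3) S^(1/2) = (1/2.48) × 3.047 × 0.5851^(2/3) × √0.0013 = 0.031.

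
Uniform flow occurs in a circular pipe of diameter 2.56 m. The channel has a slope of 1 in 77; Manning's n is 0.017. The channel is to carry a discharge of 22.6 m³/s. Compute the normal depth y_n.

Manning's equation rearranged: A R^(2/3) = nQ / (1·√S) = 0.017 × 22.6 / (√0.01299) = 3.371.
At y = 2.22 m: A R^(2/3) = 3.994 — too large.
At y = 1.3 m: A R^(2/3) = 1.962 — too small.
At y = 1.87 m: A R^(2/3) = 3.378 — ≈ 3.371.

y_n = 1.87 m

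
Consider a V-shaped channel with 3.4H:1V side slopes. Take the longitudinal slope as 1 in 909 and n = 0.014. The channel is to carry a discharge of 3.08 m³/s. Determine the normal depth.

Manning's equation rearranged: A R^(2/3) = nQ / (1·√S) = 0.014 × 3.08 / (√0.0011) = 1.3.
Try y = 0.664 m: A R^(2/3) = 0.6991 — too small.
Try y = 0.956 m: A R^(2/3) = 1.848 — too large.
Try y = 0.838 m: A R^(2/3) = 1.3 — matches.

y_n = 0.838 m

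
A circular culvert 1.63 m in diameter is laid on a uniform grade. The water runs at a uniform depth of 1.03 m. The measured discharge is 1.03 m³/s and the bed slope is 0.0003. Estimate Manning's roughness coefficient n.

For a circular section of diameter D = 1.63 m at depth y = 1.03 m, the central angle is θ = 2 arccos(1 − 2y/D) = 3.676 rad. Then A = (D²/8)(θ − sin θ) = 1.39 m² and P = Dθ/2 = 2.996 m.
Hydraulic radius R = A/P = 1.39/2.996 = 0.4639 m.
Rearranging Manning's equation: n = (1/Q) A R^(2/3) S^(1/2) = (1/1.03) × 1.39 × 0.4639^(2/3) × √0.0003 = 0.014.

n = 0.014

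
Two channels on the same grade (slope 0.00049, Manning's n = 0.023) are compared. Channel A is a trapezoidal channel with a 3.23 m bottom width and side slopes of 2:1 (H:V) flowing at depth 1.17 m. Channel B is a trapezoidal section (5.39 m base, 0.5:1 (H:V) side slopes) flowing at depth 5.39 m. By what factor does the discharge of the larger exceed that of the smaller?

Channel A: With bottom width b = 3.23 m and side slope z = 2: A = (b + zy)y = (3.23 + 2×1.17)×1.17 = 6.517 m²; P = b + 2y√(1+z²) = 3.23 + 2×1.17×2.236 = 8.462 m. Hydraulic radius R = A/P = 6.517/8.462 = 0.7701 m. Q_A = (1/0.023)·6.517·0.7701^(2/3)·√0.00049 = 5.27 m³/s.
Channel B: With bottom width b = 5.39 m and side slope z = 0.5: A = (b + zy)y = (5.39 + 0.5×5.39)×5.39 = 43.58 m²; P = b + 2y√(1+z²) = 5.39 + 2×5.39×1.118 = 17.44 m. Hydraulic radius R = A/P = 43.58/17.44 = 2.498 m. Q_B = (1/0.023)·43.58·2.498^(2/3)·√0.00049 = 77.22 m³/s.
The larger discharge is 77.22 m³/s and the smaller is 5.27 m³/s; the ratio is 14.7.

14.7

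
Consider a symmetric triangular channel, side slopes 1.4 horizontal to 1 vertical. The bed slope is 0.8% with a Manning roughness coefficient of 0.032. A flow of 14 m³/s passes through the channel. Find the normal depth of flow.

Manning's equation rearranged: A R^(2/3) = nQ / (1·√S) = 0.032 × 14 / (√0.008) = 5.009.
Try y = 2.38 m: A R^(2/3) = 7.762 — too large.
Try y = 1.61 m: A R^(2/3) = 2.737 — too small.
Try y = 2.02 m: A R^(2/3) = 5.012 — ≈ 5.009.

y_n = 2.02 m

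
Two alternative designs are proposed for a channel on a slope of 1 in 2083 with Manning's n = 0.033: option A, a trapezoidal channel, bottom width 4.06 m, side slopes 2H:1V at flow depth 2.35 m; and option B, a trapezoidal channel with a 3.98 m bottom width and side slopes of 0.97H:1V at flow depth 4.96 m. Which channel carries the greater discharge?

Channel A: With bottom width b = 4.06 m and side slope z = 2: A = (b + zy)y = (4.06 + 2×2.35)×2.35 = 20.59 m²; P = b + 2y√(1+z²) = 4.06 + 2×2.35×2.236 = 14.57 m. Hydraulic radius R = A/P = 20.59/14.57 = 1.413 m. Q_A = (1/0.033)·20.59·1.413^(2/3)·√0.0004801 = 17.21 m³/s.
Channel B: With bottom width b = 3.98 m and side slope z = 0.97: A = (b + zy)y = (3.98 + 0.97×4.96)×4.96 = 43.6 m²; P = b + 2y√(1+z²) = 3.98 + 2×4.96×1.393 = 17.8 m. Hydraulic radius R = A/P = 43.6/17.8 = 2.45 m. Q_B = (1/0.033)·43.6·2.45^(2/3)·√0.0004801 = 52.61 m³/s.
Q_A = 17.21 m³/s vs Q_B = 52.61 m³/s, so channel B carries more.

channel B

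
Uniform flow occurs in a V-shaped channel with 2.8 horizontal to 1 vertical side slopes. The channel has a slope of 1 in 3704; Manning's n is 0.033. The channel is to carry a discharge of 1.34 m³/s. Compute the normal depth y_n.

Manning's equation rearranged: A R^(2/3) = nQ / (1·√S) = 0.033 × 1.34 / (√0.00027) = 2.691.
At y = 0.857 m: A R^(2/3) = 1.123 — short.
At y = 1.42 m: A R^(2/3) = 4.317 — over.
At y = 1.19 m: A R^(2/3) = 2.695 — close enough.

y_n = 1.19 m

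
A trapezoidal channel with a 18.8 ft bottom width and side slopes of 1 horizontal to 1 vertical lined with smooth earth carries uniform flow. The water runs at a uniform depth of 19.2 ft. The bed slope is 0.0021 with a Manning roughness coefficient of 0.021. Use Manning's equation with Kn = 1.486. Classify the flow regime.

With bottom width b = 18.8 ft and side slope z = 1: A = (b + zy)y = (18.8 + 1×19.2)×19.2 = 729.6 ft²; P = b + 2y√(1+z²) = 18.8 + 2×19.2×1.414 = 73.11 ft.
Hydraulic radius R = A/P = 729.6/73.11 = 9.98 ft.
V = (1.486/n) R^(2/3) √S = (1.486/0.021) × 9.98^(2/3) × √0.0021 = 15.03 ft/s. Hydraulic depth D_h = A/T = 729.6/57.2 = 12.76 ft.
Froude number Fr = V/√(g·D_h) = 15.03/√(32.2×12.76) = 0.742, which is less than 1, so the flow is subcritical.

subcritical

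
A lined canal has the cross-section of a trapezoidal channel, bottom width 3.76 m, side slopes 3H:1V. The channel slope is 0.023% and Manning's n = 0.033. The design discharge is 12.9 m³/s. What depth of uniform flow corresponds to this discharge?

Manning's equation rearranged: A R^(2/3) = nQ / (1·√S) = 0.033 × 12.9 / (√0.00023) = 28.07.
Trying y = 2.67 m: A R^(2/3) = 41.58 — high.
Trying y = 1.84 m: A R^(2/3) = 18.29 — low.
Trying y = 2.24 m: A R^(2/3) = 28.1 — close enough.

y_n = 2.24 m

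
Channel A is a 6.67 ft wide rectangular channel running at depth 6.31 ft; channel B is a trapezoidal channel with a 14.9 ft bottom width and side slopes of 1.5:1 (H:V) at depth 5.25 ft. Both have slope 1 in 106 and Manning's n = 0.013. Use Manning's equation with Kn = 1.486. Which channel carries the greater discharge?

channel B

Channel A: Flow area A = b·y = 6.67 × 6.31 = 42.09 ft². Wetted perimeter P = b + 2y = 6.67 + 2×6.31 = 19.29 ft. Hydraulic radius R = A/P = 42.09/19.29 = 2.182 ft. Q_A = (1.486/0.013)·42.09·2.182^(2/3)·√0.009434 = 786.1 ft³/s.
Channel B: With bottom width b = 14.9 ft and side slope z = 1.5: A = (b + zy)y = (14.9 + 1.5×5.25)×5.25 = 119.6 ft²; P = b + 2y√(1+z²) = 14.9 + 2×5.25×1.803 = 33.83 ft. Hydraulic radius R = A/P = 119.6/33.83 = 3.534 ft. Q_B = (1.486/0.013)·119.6·3.534^(2/3)·√0.009434 = 3080 ft³/s.
Q_A = 786.1 ft³/s vs Q_B = 3080 ft³/s, so channel B carries more.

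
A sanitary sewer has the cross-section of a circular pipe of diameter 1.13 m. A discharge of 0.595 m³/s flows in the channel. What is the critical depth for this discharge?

At critical depth, Q² T / (g A³) = 1, i.e. A³/T = Q²/g = 0.595²/9.81 = 0.03609.
Try y = 0.371 m: A³/T = 0.02218 — short.
Try y = 0.421 m: A³/T = 0.03613 — matches.

y_c = 0.421 m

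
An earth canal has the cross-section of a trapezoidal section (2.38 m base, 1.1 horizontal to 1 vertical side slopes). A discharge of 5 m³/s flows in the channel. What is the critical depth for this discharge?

y_c = 0.685 m

At critical depth, Q² T / (g A³) = 1, i.e. A³/T = Q²/g = 5²/9.81 = 2.548.
At y = 0.61 m: A³/T = 1.732 — short.
At y = 0.869 m: A³/T = 5.676 — over.
At y = 0.685 m: A³/T = 2.544 — close enough.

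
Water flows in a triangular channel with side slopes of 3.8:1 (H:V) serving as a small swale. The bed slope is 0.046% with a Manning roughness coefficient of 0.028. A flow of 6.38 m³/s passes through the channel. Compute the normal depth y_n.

y_n = 1.61 m

Manning's equation rearranged: A R^(2/3) = nQ / (1·√S) = 0.028 × 6.38 / (√0.00046) = 8.329.
At y = 1.88 m: A R^(2/3) = 12.6 — over.
At y = 1.4 m: A R^(2/3) = 5.742 — short.
At y = 1.61 m: A R^(2/3) = 8.336 — matches.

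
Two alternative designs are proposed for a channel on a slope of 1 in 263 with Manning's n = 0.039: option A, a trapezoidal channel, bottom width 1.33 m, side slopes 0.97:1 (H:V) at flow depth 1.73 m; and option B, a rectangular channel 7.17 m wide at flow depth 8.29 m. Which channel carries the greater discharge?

Channel A: With bottom width b = 1.33 m and side slope z = 0.97: A = (b + zy)y = (1.33 + 0.97×1.73)×1.73 = 5.204 m²; P = b + 2y√(1+z²) = 1.33 + 2×1.73×1.393 = 6.15 m. Hydraulic radius R = A/P = 5.204/6.15 = 0.8461 m. Q_A = (1/0.039)·5.204·0.8461^(2/3)·√0.003802 = 7.361 m³/s.
Channel B: Flow area A = b·y = 7.17 × 8.29 = 59.44 m². Wetted perimeter P = b + 2y = 7.17 + 2×8.29 = 23.75 m. Hydraulic radius R = A/P = 59.44/23.75 = 2.503 m. Q_B = (1/0.039)·59.44·2.503^(2/3)·√0.003802 = 173.2 m³/s.
Q_A = 7.361 m³/s vs Q_B = 173.2 m³/s, so channel B carries more.

channel B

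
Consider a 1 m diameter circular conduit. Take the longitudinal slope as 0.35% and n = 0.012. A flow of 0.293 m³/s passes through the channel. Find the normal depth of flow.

Manning's equation rearranged: A R^(2/3) = nQ / (1·√S) = 0.012 × 0.293 / (√0.0035) = 0.05943.
Try y = 0.333 m: A R^(2/3) = 0.07458 — high.
Try y = 0.208 m: A R^(2/3) = 0.02955 — low.
Try y = 0.296 m: A R^(2/3) = 0.05947 — ≈ 0.05943.

y_n = 0.296 m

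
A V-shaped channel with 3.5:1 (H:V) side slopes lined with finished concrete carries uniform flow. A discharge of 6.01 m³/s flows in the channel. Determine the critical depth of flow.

y_c = 0.903 m

At critical depth, Q² T / (g A³) = 1, i.e. A³/T = Q²/g = 6.01²/9.81 = 3.682.
Trying y = 0.987 m: A³/T = 5.737 — high.
Trying y = 0.777 m: A³/T = 1.735 — low.
Trying y = 0.903 m: A³/T = 3.677 — matches.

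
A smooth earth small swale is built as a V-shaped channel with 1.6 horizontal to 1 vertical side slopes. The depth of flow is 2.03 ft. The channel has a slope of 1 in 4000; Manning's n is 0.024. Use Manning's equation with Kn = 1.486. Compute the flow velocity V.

V = 0.886 ft/s

For a triangular section with side slope z = 1.6: A = zy² = 1.6×2.03² = 6.593 ft²; P = 2y√(1+z²) = 2×2.03×1.887 = 7.66 ft.
Hydraulic radius R = A/P = 6.593/7.66 = 0.8607 ft.
From Manning's equation, V = (1.486/n) R^(2/3) S^(1/2) = (1.486/0.024) × 0.8607^(2/3) × 0.00025^(1/2) = 0.886 ft/s.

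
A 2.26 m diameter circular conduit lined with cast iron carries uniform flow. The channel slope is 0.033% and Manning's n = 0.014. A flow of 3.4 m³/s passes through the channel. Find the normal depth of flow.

Manning's equation rearranged: A R^(2/3) = nQ / (1·√S) = 0.014 × 3.4 / (√0.00033) = 2.62.
Try y = 1.99 m: A R^(2/3) = 2.891 — too large.
Try y = 1.29 m: A R^(2/3) = 1.704 — too small.
Try y = 1.77 m: A R^(2/3) = 2.623 — ≈ 2.62.

y_n = 1.77 m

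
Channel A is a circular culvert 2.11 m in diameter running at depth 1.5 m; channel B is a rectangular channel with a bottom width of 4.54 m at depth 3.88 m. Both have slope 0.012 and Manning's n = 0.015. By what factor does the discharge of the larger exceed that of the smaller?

11.5

Channel A: For a circular section of diameter D = 2.11 m at depth y = 1.5 m, the central angle is θ = 2 arccos(1 − 2y/D) = 4.012 rad. Then A = (D²/8)(θ − sin θ) = 2.659 m² and P = Dθ/2 = 4.233 m. Hydraulic radius R = A/P = 2.659/4.233 = 0.6281 m. Q_A = (1/0.015)·2.659·0.6281^(2/3)·√0.012 = 14.24 m³/s.
Channel B: Flow area A = b·y = 4.54 × 3.88 = 17.62 m². Wetted perimeter P = b + 2y = 4.54 + 2×3.88 = 12.3 m. Hydraulic radius R = A/P = 17.62/12.3 = 1.432 m. Q_B = (1/0.015)·17.62·1.432^(2/3)·√0.012 = 163.4 m³/s.
The larger discharge is 163.4 m³/s and the smaller is 14.24 m³/s; the ratio is 11.5.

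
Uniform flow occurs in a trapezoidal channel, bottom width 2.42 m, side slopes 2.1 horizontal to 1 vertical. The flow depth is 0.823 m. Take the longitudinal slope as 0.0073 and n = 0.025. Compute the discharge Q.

With bottom width b = 2.42 m and side slope z = 2.1: A = (b + zy)y = (2.42 + 2.1×0.823)×0.823 = 3.414 m²; P = b + 2y√(1+z²) = 2.42 + 2×0.823×2.326 = 6.248 m.
Hydraulic radius R = A/P = 3.414/6.248 = 0.5464 m.
Manning's equation: Q = (1/n) A R^(2/3) S^(1/2) = (1/0.025) × 3.414 × 0.5464^(2/3) × 0.0073^(1/2) = 7.8 m³/s.

Q = 7.8 m³/s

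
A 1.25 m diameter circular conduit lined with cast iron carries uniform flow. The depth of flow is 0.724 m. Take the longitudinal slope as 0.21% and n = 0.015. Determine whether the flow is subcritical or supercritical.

For a circular section of diameter D = 1.25 m at depth y = 0.724 m, the central angle is θ = 2 arccos(1 − 2y/D) = 3.46 rad. Then A = (D²/8)(θ − sin θ) = 0.7368 m² and P = Dθ/2 = 2.162 m.
Hydraulic radius R = A/P = 0.7368/2.162 = 0.3408 m.
V = (1/n) R^(2/3) √S = (1/0.015) × 0.3408^(2/3) × √0.0021 = 1.49 m/s. Hydraulic depth D_h = A/T = 0.7368/1.234 = 0.597 m.
Froude number Fr = V/√(g·D_h) = 1.49/√(9.81×0.597) = 0.616, which is less than 1, so the flow is subcritical.

subcritical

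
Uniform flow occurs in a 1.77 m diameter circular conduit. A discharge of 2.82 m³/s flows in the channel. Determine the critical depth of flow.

y_c = 0.827 m

At critical depth, Q² T / (g A³) = 1, i.e. A³/T = Q²/g = 2.82²/9.81 = 0.8106.
Trying y = 0.7 m: A³/T = 0.4286 — short.
Trying y = 0.943 m: A³/T = 1.341 — over.
Trying y = 0.827 m: A³/T = 0.812 — matches.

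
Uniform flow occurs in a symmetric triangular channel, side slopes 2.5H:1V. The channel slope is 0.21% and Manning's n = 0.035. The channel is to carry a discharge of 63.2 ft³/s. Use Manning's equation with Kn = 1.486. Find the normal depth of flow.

Manning's equation rearranged: A R^(2/3) = nQ / (1.486·√S) = 0.035 × 63.2 / (1.486 × √0.0021) = 32.48.
Try y = 2.63 ft: A R^(2/3) = 19.75 — low.
Try y = 4.05 ft: A R^(2/3) = 62.47 — high.
Try y = 3.17 ft: A R^(2/3) = 32.5 — matches.

y_n = 3.17 ft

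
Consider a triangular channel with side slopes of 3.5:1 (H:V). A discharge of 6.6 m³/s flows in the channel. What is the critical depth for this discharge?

y_c = 0.938 m

At critical depth, Q² T / (g A³) = 1, i.e. A³/T = Q²/g = 6.6²/9.81 = 4.44.
At y = 1.16 m: A³/T = 12.86 — over.
At y = 0.74 m: A³/T = 1.359 — short.
At y = 0.938 m: A³/T = 4.448 — ≈ 4.44.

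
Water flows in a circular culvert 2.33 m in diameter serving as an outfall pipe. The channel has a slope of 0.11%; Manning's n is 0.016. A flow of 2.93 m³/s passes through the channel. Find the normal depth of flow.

y_n = 1.13 m

Manning's equation rearranged: A R^(2/3) = nQ / (1·√S) = 0.016 × 2.93 / (√0.0011) = 1.413.
Try y = 1.44 m: A R^(2/3) = 2.09 — too large.
Try y = 0.84 m: A R^(2/3) = 0.8267 — too small.
Try y = 1.13 m: A R^(2/3) = 1.411 — close enough.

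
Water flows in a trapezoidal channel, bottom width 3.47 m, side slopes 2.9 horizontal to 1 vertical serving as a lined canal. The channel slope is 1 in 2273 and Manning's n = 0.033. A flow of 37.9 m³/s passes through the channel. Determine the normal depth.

y_n = 3.2 m

Manning's equation rearranged: A R^(2/3) = nQ / (1·√S) = 0.033 × 37.9 / (√0.0004399) = 59.63.
At y = 2.7 m: A R^(2/3) = 40.38 — short.
At y = 3.77 m: A R^(2/3) = 87.38 — over.
At y = 3.2 m: A R^(2/3) = 59.61 — close enough.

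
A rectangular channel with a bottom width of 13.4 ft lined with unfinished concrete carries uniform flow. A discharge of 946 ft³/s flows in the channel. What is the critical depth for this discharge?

y_c = 5.37 ft

For a rectangular channel, critical depth y_c = (q²/g)^(1/3) where q = Q/b = 946/13.4 = 70.6 ft²/s.
So y_c = (70.6²/32.2)^(1/3) = 5.37 ft.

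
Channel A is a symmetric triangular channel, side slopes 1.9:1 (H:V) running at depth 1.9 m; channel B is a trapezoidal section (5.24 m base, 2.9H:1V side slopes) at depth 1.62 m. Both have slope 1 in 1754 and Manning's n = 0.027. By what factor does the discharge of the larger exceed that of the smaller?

Channel A: For a triangular section with side slope z = 1.9: A = zy² = 1.9×1.9² = 6.859 m²; P = 2y√(1+z²) = 2×1.9×2.147 = 8.159 m. Hydraulic radius R = A/P = 6.859/8.159 = 0.8407 m. Q_A = (1/0.027)·6.859·0.8407^(2/3)·√0.0005701 = 5.403 m³/s.
Channel B: With bottom width b = 5.24 m and side slope z = 2.9: A = (b + zy)y = (5.24 + 2.9×1.62)×1.62 = 16.1 m²; P = b + 2y√(1+z²) = 5.24 + 2×1.62×3.068 = 15.18 m. Hydraulic radius R = A/P = 16.1/15.18 = 1.061 m. Q_B = (1/0.027)·16.1·1.061^(2/3)·√0.0005701 = 14.81 m³/s.
The larger discharge is 14.81 m³/s and the smaller is 5.403 m³/s; the ratio is 2.74.

2.74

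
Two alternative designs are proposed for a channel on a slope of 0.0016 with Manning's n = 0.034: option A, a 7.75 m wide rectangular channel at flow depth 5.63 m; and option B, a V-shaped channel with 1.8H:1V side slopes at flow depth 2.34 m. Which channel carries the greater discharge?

Channel A: Flow area A = b·y = 7.75 × 5.63 = 43.63 m². Wetted perimeter P = b + 2y = 7.75 + 2×5.63 = 19.01 m. Hydraulic radius R = A/P = 43.63/19.01 = 2.295 m. Q_A = (1/0.034)·43.63·2.295^(2/3)·√0.0016 = 89.32 m³/s.
Channel B: For a triangular section with side slope z = 1.8: A = zy² = 1.8×2.34² = 9.856 m²; P = 2y√(1+z²) = 2×2.34×2.059 = 9.637 m. Hydraulic radius R = A/P = 9.856/9.637 = 1.023 m. Q_B = (1/0.034)·9.856·1.023^(2/3)·√0.0016 = 11.77 m³/s.
Q_A = 89.32 m³/s vs Q_B = 11.77 m³/s, so channel A carries more.

channel A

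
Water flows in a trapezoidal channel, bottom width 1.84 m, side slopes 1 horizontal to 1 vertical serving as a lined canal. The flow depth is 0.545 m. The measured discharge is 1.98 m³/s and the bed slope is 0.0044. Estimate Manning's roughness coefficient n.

n = 0.023

With bottom width b = 1.84 m and side slope z = 1: A = (b + zy)y = (1.84 + 1×0.545)×0.545 = 1.3 m²; P = b + 2y√(1+z²) = 1.84 + 2×0.545×1.414 = 3.381 m.
Hydraulic radius R = A/P = 1.3/3.381 = 0.3844 m.
Rearranging Manning's equation: n = (1/Q) A R^(2/3) S^(1/2) = (1/1.98) × 1.3 × 0.3844^(2/3) × √0.0044 = 0.023.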